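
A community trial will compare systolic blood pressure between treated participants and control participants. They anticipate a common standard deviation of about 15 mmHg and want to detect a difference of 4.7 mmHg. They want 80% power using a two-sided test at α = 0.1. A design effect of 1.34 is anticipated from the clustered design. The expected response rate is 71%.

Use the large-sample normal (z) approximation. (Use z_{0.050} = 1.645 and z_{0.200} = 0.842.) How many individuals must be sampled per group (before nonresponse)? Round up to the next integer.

n = 238 per group

n = (z_{α/2} + z_β)² · (σ₁² + σ₂²) / δ²
  = (1.645 + 0.842)² · (2·15² = 450) / 4.7²
  = 6.1852 · 450 / 22.09
  = 126.00
Design effect: 1.34 × 126.00 = 168.84.
Adjust for 71% response: 168.84 / 0.71 = 237.80.
Round up → n = 238 per group.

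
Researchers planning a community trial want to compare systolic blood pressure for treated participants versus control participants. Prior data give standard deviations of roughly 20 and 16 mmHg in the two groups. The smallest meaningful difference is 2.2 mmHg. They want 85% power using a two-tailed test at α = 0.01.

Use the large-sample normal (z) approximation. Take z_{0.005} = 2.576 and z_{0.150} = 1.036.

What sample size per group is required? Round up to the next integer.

n = 1769 per group

n = (z_{α/2} + z_β)² · (σ₁² + σ₂²) / δ²
  = (2.576 + 1.036)² · (20² + 16² = 656) / 2.2²
  = 13.0465 · 656 / 4.84
  = 1768.29
Round up → n = 1769 per group.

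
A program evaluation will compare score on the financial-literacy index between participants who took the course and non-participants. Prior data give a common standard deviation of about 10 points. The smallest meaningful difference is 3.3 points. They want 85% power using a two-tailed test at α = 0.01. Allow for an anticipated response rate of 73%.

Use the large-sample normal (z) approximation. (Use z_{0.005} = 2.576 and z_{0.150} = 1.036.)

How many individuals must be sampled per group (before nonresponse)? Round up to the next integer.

n = (z_{α/2} + z_β)² · (σ₁² + σ₂²) / δ²
  = (2.576 + 1.036)² · (2·10² = 200) / 3.3²
  = 13.0465 · 200 / 10.89
  = 239.61
Adjust for 73% response: 239.61 / 0.73 = 328.23.
Round up → n = 329 per group.

n = 329 per group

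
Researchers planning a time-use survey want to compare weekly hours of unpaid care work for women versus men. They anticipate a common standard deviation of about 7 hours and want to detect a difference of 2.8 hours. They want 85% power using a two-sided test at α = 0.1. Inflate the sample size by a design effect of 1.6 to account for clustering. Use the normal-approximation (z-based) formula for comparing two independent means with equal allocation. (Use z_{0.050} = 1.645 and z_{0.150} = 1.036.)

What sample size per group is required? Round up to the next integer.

n = (z_{α/2} + z_β)² · (σ₁² + σ₂²) / δ²
  = (1.645 + 1.036)² · (2·7² = 98) / 2.8²
  = 7.1878 · 98 / 7.84
  = 89.85
Design effect: 1.6 × 89.85 = 143.76.
Round up → n = 144 per group.

n = 144 per group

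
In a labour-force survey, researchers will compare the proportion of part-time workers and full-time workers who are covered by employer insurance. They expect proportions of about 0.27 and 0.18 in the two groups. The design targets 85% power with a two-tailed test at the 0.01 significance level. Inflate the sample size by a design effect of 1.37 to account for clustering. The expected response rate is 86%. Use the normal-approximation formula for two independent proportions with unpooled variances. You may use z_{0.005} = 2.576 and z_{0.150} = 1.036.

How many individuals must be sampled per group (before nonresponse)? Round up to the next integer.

n = 885 per group

n = (z_{α/2} + z_β)² · [p₁(1−p₁) + p₂(1−p₂)] / (p₁ − p₂)²
  = (2.576 + 1.036)² · (0.27·0.73 + 0.18·0.82) / (0.09)²
  = (3.612)² · (0.1971 + 0.1476) / 0.0081
  = 13.0465 · 0.3447 / 0.0081
  = 555.20
Design effect: 1.37 × 555.20 = 760.63.
Adjust for 86% response: 760.63 / 0.86 = 884.45.
Round up → n = 885 per group.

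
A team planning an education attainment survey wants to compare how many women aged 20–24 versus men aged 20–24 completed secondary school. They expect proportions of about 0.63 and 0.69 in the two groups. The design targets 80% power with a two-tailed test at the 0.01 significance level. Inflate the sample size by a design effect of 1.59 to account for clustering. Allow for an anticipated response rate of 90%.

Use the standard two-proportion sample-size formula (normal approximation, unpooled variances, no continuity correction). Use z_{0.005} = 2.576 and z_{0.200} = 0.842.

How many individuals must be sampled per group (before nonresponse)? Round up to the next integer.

n = (z_{α/2} + z_β)² · [p₁(1−p₁) + p₂(1−p₂)] / (p₁ − p₂)²
  = (2.576 + 0.842)² · (0.63·0.37 + 0.69·0.31) / (-0.06)²
  = (3.418)² · (0.2331 + 0.2139) / 0.0036
  = 11.6827 · 0.4470 / 0.0036
  = 1450.60
Design effect: 1.59 × 1450.60 = 2306.46.
Adjust for 90% response: 2306.46 / 0.90 = 2562.74.
Round up → n = 2563 per group.

n = 2563 per group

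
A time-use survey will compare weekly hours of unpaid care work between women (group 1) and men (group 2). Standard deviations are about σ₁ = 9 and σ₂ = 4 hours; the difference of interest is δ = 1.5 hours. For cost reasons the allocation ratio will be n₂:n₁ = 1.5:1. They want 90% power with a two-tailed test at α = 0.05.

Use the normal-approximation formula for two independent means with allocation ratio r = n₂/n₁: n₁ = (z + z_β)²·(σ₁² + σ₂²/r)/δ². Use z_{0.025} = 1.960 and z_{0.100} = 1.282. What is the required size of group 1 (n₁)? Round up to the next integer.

n₁ = (z_{α/2} + z_β)² · (σ₁² + σ₂²/r) / δ²
   = (1.960 + 1.282)² · (9² + 4²/1.5) / 1.5²
   = 10.5106 · (81 + 10.6667) / 2.25
   = 10.5106 · 91.6667 / 2.25
   = 428.21
Round up → n₁ = 429; n₂ = r·n₁ = 1.5 × 429 = 644.

n₁ = 429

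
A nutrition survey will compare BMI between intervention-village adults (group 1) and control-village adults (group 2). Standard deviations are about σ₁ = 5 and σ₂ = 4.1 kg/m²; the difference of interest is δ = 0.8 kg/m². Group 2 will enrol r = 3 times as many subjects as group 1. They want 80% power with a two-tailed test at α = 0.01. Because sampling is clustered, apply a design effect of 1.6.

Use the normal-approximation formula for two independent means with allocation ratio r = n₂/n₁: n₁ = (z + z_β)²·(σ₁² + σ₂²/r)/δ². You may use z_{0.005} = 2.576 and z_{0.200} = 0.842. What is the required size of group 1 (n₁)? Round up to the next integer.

n₁ = (z_{α/2} + z_β)² · (σ₁² + σ₂²/r) / δ²
   = (2.576 + 0.842)² · (5² + 4.1²/3) / 0.8²
   = 11.6827 · (25 + 5.6033) / 0.64
   = 11.6827 · 30.6033 / 0.64
   = 558.64
Design effect: 1.6 × 558.64 = 893.83.
Round up → n₁ = 894; n₂ = r·n₁ = 3 × 894 = 2682.

n₁ = 894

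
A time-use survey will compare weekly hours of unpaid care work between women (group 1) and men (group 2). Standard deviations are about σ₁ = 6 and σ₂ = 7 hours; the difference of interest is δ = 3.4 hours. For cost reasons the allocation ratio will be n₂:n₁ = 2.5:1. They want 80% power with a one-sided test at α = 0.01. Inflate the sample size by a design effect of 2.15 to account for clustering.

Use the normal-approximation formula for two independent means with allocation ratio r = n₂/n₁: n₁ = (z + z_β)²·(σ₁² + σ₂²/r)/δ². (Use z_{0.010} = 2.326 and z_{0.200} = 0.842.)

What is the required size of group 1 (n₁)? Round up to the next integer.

n₁ = 104

n₁ = (z_α + z_β)² · (σ₁² + σ₂²/r) / δ²
   = (2.326 + 0.842)² · (6² + 7²/2.5) / 3.4²
   = 10.0362 · (36 + 19.6) / 11.56
   = 10.0362 · 55.6 / 11.56
   = 48.27
Design effect: 2.15 × 48.27 = 103.78.
Round up → n₁ = 104; n₂ = r·n₁ = 2.5 × 104 = 260.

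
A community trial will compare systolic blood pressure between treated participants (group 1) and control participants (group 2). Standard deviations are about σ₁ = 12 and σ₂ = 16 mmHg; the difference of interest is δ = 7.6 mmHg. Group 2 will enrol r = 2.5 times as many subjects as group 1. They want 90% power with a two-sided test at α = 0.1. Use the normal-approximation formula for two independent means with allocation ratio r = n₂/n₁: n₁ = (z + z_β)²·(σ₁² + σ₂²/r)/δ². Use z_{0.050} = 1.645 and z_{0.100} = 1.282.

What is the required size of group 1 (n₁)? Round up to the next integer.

n₁ = (z_{α/2} + z_β)² · (σ₁² + σ₂²/r) / δ²
   = (1.645 + 1.282)² · (12² + 16²/2.5) / 7.6²
   = 8.5673 · (144 + 102.4) / 57.76
   = 8.5673 · 246.4 / 57.76
   = 36.55
Round up → n₁ = 37; n₂ = r·n₁ = 2.5 × 37 = 93.

n₁ = 37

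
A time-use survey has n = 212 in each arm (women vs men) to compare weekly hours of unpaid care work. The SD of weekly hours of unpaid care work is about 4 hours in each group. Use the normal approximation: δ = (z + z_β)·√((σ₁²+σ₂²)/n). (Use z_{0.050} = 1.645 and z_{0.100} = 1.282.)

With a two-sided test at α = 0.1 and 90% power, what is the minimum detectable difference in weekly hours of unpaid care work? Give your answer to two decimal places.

δ = (z_{α/2} + z_β) · √((σ₁²+σ₂²)/n)
  = (1.645 + 1.282) · √(32/212)
  = 2.927 · √0.15094
  = 2.927 · 0.3885
  = 1.1372

Minimum detectable difference ≈ 1.14 hours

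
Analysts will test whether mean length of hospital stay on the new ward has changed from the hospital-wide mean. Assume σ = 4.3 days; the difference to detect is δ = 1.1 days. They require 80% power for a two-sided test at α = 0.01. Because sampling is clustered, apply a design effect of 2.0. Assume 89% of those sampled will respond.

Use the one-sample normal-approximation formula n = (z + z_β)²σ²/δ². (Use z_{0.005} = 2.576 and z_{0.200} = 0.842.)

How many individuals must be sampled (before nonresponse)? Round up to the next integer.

n = 402

n = (z_{α/2} + z_β)² · σ² / δ²
  = (2.576 + 0.842)² · 4.3² / 1.1²
  = 11.6827 · 18.49 / 1.21
  = 178.52
Design effect: 2.0 × 178.52 = 357.05.
Adjust for 89% response: 357.05 / 0.89 = 401.18.
Round up → n = 402.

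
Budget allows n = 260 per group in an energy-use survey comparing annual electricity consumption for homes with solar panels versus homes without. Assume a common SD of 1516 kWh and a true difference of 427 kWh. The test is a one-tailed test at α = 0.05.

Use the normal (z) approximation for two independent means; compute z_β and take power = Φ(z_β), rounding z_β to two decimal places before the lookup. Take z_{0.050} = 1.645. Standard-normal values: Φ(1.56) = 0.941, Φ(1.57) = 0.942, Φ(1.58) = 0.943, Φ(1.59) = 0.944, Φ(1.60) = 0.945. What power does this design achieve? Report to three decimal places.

z_β = δ·√(n/(σ₁²+σ₂²)) − z_α
    = 427 · √(260/4596512) − 1.645
    = 427 · 0.00752 − 1.645
    = 3.2114 − 1.645 = 1.5664 → 1.57
Power = Φ(1.57) = 0.942.

Power ≈ 0.942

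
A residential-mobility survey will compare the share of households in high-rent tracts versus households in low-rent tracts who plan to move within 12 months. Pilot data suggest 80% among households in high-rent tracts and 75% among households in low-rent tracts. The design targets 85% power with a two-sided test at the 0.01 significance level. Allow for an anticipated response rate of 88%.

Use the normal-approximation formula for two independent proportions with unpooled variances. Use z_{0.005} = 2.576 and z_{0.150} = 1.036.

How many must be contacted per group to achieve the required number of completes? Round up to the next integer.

n = 2061 per group

n = (z_{α/2} + z_β)² · [p₁(1−p₁) + p₂(1−p₂)] / (p₁ − p₂)²
  = (2.576 + 1.036)² · (0.80·0.20 + 0.75·0.25) / (0.05)²
  = (3.612)² · (0.1600 + 0.1875) / 0.0025
  = 13.0465 · 0.3475 / 0.0025
  = 1813.47
Adjust for 88% response: 1813.47 / 0.88 = 2060.76.
Round up → n = 2061 per group.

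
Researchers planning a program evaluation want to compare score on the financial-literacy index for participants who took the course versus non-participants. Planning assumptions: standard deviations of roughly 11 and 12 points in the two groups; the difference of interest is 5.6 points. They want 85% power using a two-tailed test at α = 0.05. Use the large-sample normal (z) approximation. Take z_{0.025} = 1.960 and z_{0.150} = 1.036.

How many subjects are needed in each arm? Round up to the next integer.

n = 76 per group

n = (z_{α/2} + z_β)² · (σ₁² + σ₂²) / δ²
  = (1.960 + 1.036)² · (11² + 12² = 265) / 5.6²
  = 8.9760 · 265 / 31.36
  = 75.85
Round up → n = 76 per group.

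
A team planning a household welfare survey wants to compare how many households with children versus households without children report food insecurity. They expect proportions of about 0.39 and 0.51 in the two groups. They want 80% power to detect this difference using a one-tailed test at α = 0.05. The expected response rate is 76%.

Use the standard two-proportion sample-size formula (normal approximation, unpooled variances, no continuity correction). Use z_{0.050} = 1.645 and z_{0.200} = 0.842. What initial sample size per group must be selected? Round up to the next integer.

n = (z_α + z_β)² · [p₁(1−p₁) + p₂(1−p₂)] / (p₁ − p₂)²
  = (1.645 + 0.842)² · (0.39·0.61 + 0.51·0.49) / (-0.12)²
  = (2.487)² · (0.2379 + 0.2499) / 0.0144
  = 6.1852 · 0.4878 / 0.0144
  = 209.52
Adjust for 76% response: 209.52 / 0.76 = 275.69.
Round up → n = 276 per group.

n = 276 per group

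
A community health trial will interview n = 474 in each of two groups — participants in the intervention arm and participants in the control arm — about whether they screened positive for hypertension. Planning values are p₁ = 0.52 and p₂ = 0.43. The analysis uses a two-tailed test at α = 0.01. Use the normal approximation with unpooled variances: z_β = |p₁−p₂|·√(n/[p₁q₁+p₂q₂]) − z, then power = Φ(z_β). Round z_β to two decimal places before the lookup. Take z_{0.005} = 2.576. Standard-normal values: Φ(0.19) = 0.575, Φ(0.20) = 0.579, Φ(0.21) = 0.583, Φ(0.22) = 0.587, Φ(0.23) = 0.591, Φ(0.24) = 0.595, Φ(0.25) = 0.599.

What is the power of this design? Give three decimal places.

z_β = |p₁−p₂|·√(n/[p₁q₁+p₂q₂]) − z_{α/2}
    = 0.09 · √(474/0.4947) − 2.576
    = 0.09 · 30.9541 − 2.576
    = 2.7859 − 2.576 = 0.2099 → 0.21
Power = Φ(0.21) = 0.583.

Power ≈ 0.583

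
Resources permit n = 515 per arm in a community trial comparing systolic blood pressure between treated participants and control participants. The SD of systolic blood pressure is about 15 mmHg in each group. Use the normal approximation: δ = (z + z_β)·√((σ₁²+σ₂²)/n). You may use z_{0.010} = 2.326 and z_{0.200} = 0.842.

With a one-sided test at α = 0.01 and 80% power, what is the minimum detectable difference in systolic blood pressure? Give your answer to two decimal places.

δ = (z_α + z_β) · √((σ₁²+σ₂²)/n)
  = (2.326 + 0.842) · √(450/515)
  = 3.168 · √0.87379
  = 3.168 · 0.9348
  = 2.9613

Minimum detectable difference ≈ 2.96 mmHg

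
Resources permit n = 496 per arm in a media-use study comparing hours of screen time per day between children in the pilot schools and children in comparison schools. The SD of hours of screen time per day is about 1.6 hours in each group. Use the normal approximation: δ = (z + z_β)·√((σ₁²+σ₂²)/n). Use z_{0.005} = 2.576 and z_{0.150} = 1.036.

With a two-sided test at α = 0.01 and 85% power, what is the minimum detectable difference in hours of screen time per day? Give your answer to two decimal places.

Minimum detectable difference ≈ 0.37 hours

δ = (z_{α/2} + z_β) · √((σ₁²+σ₂²)/n)
  = (2.576 + 1.036) · √(5.12/496)
  = 3.612 · √0.01032
  = 3.612 · 0.1016
  = 0.3670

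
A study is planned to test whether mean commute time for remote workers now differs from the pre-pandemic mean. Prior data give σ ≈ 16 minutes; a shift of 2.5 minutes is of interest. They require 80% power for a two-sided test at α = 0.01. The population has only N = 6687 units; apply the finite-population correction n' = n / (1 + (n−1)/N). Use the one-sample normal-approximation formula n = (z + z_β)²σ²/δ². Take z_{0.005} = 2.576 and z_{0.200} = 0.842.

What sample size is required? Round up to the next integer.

n = 447

n = (z_{α/2} + z_β)² · σ² / δ²
  = (2.576 + 0.842)² · 16² / 2.5²
  = 11.6827 · 256 / 6.25
  = 478.52
Finite-population correction (N = 6687): 478.52 / (1 + (478.52 − 1)/6687) = 446.63.
Round up → n = 447.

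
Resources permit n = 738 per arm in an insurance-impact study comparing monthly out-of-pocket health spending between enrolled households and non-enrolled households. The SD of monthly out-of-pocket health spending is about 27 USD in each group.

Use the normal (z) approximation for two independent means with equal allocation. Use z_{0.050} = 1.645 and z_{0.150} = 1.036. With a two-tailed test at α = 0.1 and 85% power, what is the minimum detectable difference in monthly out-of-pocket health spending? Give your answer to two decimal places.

δ = (z_{α/2} + z_β) · √((σ₁²+σ₂²)/n)
  = (1.645 + 1.036) · √(1458/738)
  = 2.681 · √1.9756
  = 2.681 · 1.4056
  = 3.7683

Minimum detectable difference ≈ 3.77 USD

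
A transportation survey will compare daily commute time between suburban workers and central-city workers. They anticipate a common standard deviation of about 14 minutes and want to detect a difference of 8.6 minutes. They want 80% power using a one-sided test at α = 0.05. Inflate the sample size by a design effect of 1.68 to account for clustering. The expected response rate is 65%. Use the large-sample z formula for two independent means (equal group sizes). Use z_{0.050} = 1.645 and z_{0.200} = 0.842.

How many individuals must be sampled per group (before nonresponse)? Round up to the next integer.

n = 85 per group

n = (z_α + z_β)² · (σ₁² + σ₂²) / δ²
  = (1.645 + 0.842)² · (2·14² = 392) / 8.6²
  = 6.1852 · 392 / 73.96
  = 32.78
Design effect: 1.68 × 32.78 = 55.07.
Adjust for 65% response: 55.07 / 0.65 = 84.73.
Round up → n = 85 per group.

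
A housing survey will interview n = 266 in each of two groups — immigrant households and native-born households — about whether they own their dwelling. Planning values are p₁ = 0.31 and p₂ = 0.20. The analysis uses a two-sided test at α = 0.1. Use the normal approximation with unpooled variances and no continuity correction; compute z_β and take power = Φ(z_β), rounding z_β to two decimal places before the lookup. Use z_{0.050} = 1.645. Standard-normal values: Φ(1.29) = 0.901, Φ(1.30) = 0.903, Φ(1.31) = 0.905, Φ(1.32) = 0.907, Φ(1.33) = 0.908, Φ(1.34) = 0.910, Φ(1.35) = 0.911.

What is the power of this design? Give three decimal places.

z_β = |p₁−p₂|·√(n/[p₁q₁+p₂q₂]) − z_{α/2}
    = 0.11 · √(266/0.3739) − 1.645
    = 0.11 · 26.6725 − 1.645
    = 2.9340 − 1.645 = 1.2890 → 1.29
Power = Φ(1.29) = 0.901.

Power ≈ 0.901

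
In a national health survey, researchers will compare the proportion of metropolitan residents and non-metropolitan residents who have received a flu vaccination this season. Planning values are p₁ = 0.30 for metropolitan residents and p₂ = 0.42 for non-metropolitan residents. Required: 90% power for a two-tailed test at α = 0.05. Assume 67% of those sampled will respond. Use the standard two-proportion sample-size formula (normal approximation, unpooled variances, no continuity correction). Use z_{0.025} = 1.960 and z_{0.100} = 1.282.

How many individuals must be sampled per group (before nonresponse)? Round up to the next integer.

n = (z_{α/2} + z_β)² · [p₁(1−p₁) + p₂(1−p₂)] / (p₁ − p₂)²
  = (1.960 + 1.282)² · (0.30·0.70 + 0.42·0.58) / (-0.12)²
  = (3.242)² · (0.2100 + 0.2436) / 0.0144
  = 10.5106 · 0.4536 / 0.0144
  = 331.08
Adjust for 67% response: 331.08 / 0.67 = 494.15.
Round up → n = 495 per group.

n = 495 per group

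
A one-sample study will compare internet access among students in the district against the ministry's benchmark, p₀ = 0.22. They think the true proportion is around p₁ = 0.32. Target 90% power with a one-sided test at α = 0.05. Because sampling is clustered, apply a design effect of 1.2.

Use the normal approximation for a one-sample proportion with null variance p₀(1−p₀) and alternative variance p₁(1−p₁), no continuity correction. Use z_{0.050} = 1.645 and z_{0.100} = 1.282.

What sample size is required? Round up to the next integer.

n = [z_α·√(p₀q₀) + z_β·√(p₁q₁)]² / (p₁ − p₀)²
  = [1.645·√(0.22·0.78) + 1.282·√(0.32·0.68)]² / (0.10)²
  = [1.645·0.4142 + 1.282·0.4665]² / 0.0100
  = [1.2795]² / 0.0100
  = 163.70
Design effect: 1.2 × 163.70 = 196.44.
Round up → n = 197.

n = 197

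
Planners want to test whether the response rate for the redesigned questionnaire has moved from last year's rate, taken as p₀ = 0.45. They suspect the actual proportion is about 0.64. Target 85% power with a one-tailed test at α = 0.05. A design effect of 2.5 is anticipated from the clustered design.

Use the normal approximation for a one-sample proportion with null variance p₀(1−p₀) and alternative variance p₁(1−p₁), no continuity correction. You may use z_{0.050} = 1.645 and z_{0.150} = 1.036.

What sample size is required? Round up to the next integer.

n = 120

n = [z_α·√(p₀q₀) + z_β·√(p₁q₁)]² / (p₁ − p₀)²
  = [1.645·√(0.45·0.55) + 1.036·√(0.64·0.36)]² / (0.19)²
  = [1.645·0.4975 + 1.036·0.4800]² / 0.0361
  = [1.3157]² / 0.0361
  = 47.95
Design effect: 2.5 × 47.95 = 119.87.
Round up → n = 120.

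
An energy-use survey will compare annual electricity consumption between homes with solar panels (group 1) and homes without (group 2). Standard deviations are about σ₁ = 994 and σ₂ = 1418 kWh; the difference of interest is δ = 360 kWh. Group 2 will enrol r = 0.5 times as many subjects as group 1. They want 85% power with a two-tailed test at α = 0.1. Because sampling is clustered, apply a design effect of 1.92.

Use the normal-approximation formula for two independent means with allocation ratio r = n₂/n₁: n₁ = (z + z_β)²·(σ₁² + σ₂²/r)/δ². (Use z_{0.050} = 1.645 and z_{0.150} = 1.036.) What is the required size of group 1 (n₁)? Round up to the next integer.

n₁ = (z_{α/2} + z_β)² · (σ₁² + σ₂²/r) / δ²
   = (1.645 + 1.036)² · (994² + 1418²/0.5) / 360²
   = 7.1878 · (988036 + 4021448) / 129600
   = 7.1878 · 5009484 / 129600
   = 277.83
Design effect: 1.92 × 277.83 = 533.44.
Round up → n₁ = 534; n₂ = r·n₁ = 0.5 × 534 = 267.

n₁ = 534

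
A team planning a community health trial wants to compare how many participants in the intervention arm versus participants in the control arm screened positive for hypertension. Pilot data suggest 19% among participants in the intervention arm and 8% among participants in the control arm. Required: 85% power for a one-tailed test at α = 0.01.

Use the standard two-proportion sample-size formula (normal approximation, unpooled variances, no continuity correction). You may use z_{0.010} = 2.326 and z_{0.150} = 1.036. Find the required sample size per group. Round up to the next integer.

n = 213 per group

n = (z_α + z_β)² · [p₁(1−p₁) + p₂(1−p₂)] / (p₁ − p₂)²
  = (2.326 + 1.036)² · (0.19·0.81 + 0.08·0.92) / (0.11)²
  = (3.362)² · (0.1539 + 0.0736) / 0.0121
  = 11.3030 · 0.2275 / 0.0121
  = 212.52
Round up → n = 213 per group.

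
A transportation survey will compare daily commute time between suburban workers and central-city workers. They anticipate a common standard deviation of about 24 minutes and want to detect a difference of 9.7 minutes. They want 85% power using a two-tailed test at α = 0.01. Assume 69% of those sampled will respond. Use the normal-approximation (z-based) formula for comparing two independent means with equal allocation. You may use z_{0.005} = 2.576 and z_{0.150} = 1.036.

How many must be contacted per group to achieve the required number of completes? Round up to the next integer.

n = (z_{α/2} + z_β)² · (σ₁² + σ₂²) / δ²
  = (2.576 + 1.036)² · (2·24² = 1152) / 9.7²
  = 13.0465 · 1152 / 94.09
  = 159.74
Adjust for 69% response: 159.74 / 0.69 = 231.50.
Round up → n = 232 per group.

n = 232 per group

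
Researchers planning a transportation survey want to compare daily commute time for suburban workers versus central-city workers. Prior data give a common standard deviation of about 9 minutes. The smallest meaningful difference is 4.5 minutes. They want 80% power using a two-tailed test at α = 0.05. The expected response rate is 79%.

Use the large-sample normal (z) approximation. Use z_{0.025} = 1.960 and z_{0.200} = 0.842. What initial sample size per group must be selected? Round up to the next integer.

n = (z_{α/2} + z_β)² · (σ₁² + σ₂²) / δ²
  = (1.960 + 0.842)² · (2·9² = 162) / 4.5²
  = 7.8512 · 162 / 20.25
  = 62.81
Adjust for 79% response: 62.81 / 0.79 = 79.51.
Round up → n = 80 per group.

n = 80 per group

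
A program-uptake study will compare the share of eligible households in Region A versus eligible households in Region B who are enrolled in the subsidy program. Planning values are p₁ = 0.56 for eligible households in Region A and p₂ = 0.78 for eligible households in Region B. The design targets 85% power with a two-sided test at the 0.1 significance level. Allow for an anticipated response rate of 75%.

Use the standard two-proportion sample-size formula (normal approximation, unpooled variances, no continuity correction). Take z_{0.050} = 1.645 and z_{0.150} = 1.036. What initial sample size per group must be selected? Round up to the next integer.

n = (z_{α/2} + z_β)² · [p₁(1−p₁) + p₂(1−p₂)] / (p₁ − p₂)²
  = (1.645 + 1.036)² · (0.56·0.44 + 0.78·0.22) / (-0.22)²
  = (2.681)² · (0.2464 + 0.1716) / 0.0484
  = 7.1878 · 0.4180 / 0.0484
  = 62.08
Adjust for 75% response: 62.08 / 0.75 = 82.77.
Round up → n = 83 per group.

n = 83 per group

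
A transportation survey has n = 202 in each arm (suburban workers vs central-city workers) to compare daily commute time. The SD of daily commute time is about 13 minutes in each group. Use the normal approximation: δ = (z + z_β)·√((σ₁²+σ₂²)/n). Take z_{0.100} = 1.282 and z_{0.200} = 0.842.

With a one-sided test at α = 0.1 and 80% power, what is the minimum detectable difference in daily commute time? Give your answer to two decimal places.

Minimum detectable difference ≈ 2.75 minutes

δ = (z_α + z_β) · √((σ₁²+σ₂²)/n)
  = (1.282 + 0.842) · √(338/202)
  = 2.124 · √1.6733
  = 2.124 · 1.2935
  = 2.7475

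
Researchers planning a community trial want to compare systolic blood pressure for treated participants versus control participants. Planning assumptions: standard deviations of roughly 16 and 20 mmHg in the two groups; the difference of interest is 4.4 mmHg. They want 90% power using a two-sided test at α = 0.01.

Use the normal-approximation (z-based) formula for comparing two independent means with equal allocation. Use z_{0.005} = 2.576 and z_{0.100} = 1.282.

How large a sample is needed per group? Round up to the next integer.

n = 505 per group

n = (z_{α/2} + z_β)² · (σ₁² + σ₂²) / δ²
  = (2.576 + 1.282)² · (16² + 20² = 656) / 4.4²
  = 14.8842 · 656 / 19.36
  = 504.34
Round up → n = 505 per group.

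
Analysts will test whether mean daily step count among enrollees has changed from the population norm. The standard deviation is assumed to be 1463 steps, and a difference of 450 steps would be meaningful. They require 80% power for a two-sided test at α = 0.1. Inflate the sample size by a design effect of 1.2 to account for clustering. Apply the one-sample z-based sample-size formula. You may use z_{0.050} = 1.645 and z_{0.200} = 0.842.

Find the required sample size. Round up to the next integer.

n = (z_{α/2} + z_β)² · σ² / δ²
  = (1.645 + 0.842)² · 1463² / 450²
  = 6.1852 · 2140369 / 202500
  = 65.38
Design effect: 1.2 × 65.38 = 78.45.
Round up → n = 79.

n = 79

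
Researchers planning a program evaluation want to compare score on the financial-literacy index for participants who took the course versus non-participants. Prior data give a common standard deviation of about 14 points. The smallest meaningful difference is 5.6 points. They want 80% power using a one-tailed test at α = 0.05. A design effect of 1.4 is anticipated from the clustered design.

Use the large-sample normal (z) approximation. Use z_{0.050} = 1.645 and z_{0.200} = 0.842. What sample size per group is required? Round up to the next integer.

n = 109 per group

n = (z_α + z_β)² · (σ₁² + σ₂²) / δ²
  = (1.645 + 0.842)² · (2·14² = 392) / 5.6²
  = 6.1852 · 392 / 31.36
  = 77.31
Design effect: 1.4 × 77.31 = 108.24.
Round up → n = 109 per group.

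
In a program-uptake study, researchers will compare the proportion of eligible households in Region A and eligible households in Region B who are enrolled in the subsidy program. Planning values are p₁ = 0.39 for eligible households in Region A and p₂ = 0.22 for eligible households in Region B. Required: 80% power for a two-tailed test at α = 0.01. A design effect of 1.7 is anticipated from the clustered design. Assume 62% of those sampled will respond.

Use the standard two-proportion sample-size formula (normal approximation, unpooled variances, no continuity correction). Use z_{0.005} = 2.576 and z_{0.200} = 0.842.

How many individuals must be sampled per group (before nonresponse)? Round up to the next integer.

n = 454 per group

n = (z_{α/2} + z_β)² · [p₁(1−p₁) + p₂(1−p₂)] / (p₁ − p₂)²
  = (2.576 + 0.842)² · (0.39·0.61 + 0.22·0.78) / (0.17)²
  = (3.418)² · (0.2379 + 0.1716) / 0.0289
  = 11.6827 · 0.4095 / 0.0289
  = 165.54
Design effect: 1.7 × 165.54 = 281.42.
Adjust for 62% response: 281.42 / 0.62 = 453.90.
Round up → n = 454 per group.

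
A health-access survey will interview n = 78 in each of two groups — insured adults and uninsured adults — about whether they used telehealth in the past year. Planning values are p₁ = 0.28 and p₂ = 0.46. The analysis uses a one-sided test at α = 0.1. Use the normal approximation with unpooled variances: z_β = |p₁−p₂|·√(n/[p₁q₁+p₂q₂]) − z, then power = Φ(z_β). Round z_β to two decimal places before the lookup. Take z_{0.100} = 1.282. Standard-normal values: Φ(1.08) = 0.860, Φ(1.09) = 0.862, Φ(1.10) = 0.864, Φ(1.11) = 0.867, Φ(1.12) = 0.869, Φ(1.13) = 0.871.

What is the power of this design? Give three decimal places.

Power ≈ 0.862

z_β = |p₁−p₂|·√(n/[p₁q₁+p₂q₂]) − z_α
    = 0.18 · √(78/0.4500) − 1.282
    = 0.18 · 13.1656 − 1.282
    = 2.3698 − 1.282 = 1.0878 → 1.09
Power = Φ(1.09) = 0.862.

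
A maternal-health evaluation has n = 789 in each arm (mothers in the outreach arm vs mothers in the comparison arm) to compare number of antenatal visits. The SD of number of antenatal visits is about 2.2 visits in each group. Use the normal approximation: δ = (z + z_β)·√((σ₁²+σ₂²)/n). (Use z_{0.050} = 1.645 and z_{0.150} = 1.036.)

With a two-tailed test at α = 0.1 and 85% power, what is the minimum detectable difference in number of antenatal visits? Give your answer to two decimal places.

δ = (z_{α/2} + z_β) · √((σ₁²+σ₂²)/n)
  = (1.645 + 1.036) · √(9.68/789)
  = 2.681 · √0.01227
  = 2.681 · 0.1108
  = 0.2970

Minimum detectable difference ≈ 0.30 visits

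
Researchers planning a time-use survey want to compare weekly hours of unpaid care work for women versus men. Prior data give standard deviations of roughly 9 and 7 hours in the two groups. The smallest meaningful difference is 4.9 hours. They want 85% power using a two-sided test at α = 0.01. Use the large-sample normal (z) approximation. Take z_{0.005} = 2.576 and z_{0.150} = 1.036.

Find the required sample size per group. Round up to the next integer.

n = (z_{α/2} + z_β)² · (σ₁² + σ₂²) / δ²
  = (2.576 + 1.036)² · (9² + 7² = 130) / 4.9²
  = 13.0465 · 130 / 24.01
  = 70.64
Round up → n = 71 per group.

n = 71 per group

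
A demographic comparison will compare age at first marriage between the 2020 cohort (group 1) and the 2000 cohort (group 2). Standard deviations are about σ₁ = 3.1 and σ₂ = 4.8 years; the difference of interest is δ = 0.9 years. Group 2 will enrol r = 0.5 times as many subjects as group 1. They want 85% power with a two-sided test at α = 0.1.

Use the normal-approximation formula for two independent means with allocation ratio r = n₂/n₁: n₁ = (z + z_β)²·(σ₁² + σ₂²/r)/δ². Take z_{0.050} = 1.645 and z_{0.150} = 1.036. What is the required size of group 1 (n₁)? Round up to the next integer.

n₁ = (z_{α/2} + z_β)² · (σ₁² + σ₂²/r) / δ²
   = (1.645 + 1.036)² · (3.1² + 4.8²/0.5) / 0.9²
   = 7.1878 · (9.61 + 46.08) / 0.81
   = 7.1878 · 55.69 / 0.81
   = 494.18
Round up → n₁ = 495; n₂ = r·n₁ = 0.5 × 495 = 248.

n₁ = 495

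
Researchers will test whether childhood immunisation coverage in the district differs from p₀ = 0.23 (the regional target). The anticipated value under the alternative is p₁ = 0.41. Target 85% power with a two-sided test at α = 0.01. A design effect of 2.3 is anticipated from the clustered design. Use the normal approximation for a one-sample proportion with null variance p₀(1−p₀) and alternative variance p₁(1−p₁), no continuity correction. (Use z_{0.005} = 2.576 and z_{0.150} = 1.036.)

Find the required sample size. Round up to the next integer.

n = 181

n = [z_{α/2}·√(p₀q₀) + z_β·√(p₁q₁)]² / (p₁ − p₀)²
  = [2.576·√(0.23·0.77) + 1.036·√(0.41·0.59)]² / (0.18)²
  = [2.576·0.4208 + 1.036·0.4918]² / 0.0324
  = [1.5936]² / 0.0324
  = 78.38
Design effect: 2.3 × 78.38 = 180.28.
Round up → n = 181.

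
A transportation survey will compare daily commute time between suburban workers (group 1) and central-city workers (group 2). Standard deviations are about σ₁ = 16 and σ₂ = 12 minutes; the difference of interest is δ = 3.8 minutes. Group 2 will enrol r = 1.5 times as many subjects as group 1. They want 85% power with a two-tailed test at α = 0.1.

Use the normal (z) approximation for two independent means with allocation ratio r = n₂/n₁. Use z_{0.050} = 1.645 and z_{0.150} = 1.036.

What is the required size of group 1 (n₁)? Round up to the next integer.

n₁ = (z_{α/2} + z_β)² · (σ₁² + σ₂²/r) / δ²
   = (1.645 + 1.036)² · (16² + 12²/1.5) / 3.8²
   = 7.1878 · (256 + 96) / 14.44
   = 7.1878 · 352 / 14.44
   = 175.21
Round up → n₁ = 176; n₂ = r·n₁ = 1.5 × 176 = 264.

n₁ = 176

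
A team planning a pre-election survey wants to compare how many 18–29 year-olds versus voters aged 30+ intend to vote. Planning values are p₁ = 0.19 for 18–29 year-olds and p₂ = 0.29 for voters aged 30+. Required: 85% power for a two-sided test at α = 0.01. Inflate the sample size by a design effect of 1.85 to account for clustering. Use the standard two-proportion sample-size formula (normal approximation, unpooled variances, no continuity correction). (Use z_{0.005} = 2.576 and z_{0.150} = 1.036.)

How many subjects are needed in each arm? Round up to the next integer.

n = (z_{α/2} + z_β)² · [p₁(1−p₁) + p₂(1−p₂)] / (p₁ − p₂)²
  = (2.576 + 1.036)² · (0.19·0.81 + 0.29·0.71) / (-0.10)²
  = (3.612)² · (0.1539 + 0.2059) / 0.0100
  = 13.0465 · 0.3598 / 0.0100
  = 469.41
Design effect: 1.85 × 469.41 = 868.42.
Round up → n = 869 per group.

n = 869 per group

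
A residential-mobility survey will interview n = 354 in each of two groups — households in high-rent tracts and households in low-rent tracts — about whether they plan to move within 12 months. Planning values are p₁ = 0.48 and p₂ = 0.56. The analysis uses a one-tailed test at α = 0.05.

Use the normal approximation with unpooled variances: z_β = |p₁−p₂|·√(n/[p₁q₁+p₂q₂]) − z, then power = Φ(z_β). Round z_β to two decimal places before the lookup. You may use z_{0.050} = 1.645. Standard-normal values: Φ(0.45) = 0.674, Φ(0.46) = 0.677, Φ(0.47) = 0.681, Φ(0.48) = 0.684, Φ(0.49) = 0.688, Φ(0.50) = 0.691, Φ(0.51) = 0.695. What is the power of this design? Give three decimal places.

z_β = |p₁−p₂|·√(n/[p₁q₁+p₂q₂]) − z_α
    = 0.08 · √(354/0.4960) − 1.645
    = 0.08 · 26.7153 − 1.645
    = 2.1372 − 1.645 = 0.4922 → 0.49
Power = Φ(0.49) = 0.688.

Power ≈ 0.688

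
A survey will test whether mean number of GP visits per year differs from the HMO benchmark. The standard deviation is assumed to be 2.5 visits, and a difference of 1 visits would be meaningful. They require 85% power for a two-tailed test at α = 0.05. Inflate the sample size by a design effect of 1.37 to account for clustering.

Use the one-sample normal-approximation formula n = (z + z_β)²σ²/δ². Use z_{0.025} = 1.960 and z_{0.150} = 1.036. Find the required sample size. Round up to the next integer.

n = (z_{α/2} + z_β)² · σ² / δ²
  = (1.960 + 1.036)² · 2.5² / 1²
  = 8.9760 · 6.25 / 1
  = 56.10
Design effect: 1.37 × 56.10 = 76.86.
Round up → n = 77.

n = 77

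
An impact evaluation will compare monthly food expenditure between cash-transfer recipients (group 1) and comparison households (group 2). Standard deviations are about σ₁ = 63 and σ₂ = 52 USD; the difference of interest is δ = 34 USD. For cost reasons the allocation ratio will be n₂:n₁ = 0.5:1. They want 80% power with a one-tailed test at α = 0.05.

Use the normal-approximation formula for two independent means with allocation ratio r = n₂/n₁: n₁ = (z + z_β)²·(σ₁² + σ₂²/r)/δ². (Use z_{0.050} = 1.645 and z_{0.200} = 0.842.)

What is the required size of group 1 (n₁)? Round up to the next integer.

n₁ = (z_α + z_β)² · (σ₁² + σ₂²/r) / δ²
   = (1.645 + 0.842)² · (63² + 52²/0.5) / 34²
   = 6.1852 · (3969 + 5408) / 1156
   = 6.1852 · 9377 / 1156
   = 50.17
Round up → n₁ = 51; n₂ = r·n₁ = 0.5 × 51 = 26.

n₁ = 51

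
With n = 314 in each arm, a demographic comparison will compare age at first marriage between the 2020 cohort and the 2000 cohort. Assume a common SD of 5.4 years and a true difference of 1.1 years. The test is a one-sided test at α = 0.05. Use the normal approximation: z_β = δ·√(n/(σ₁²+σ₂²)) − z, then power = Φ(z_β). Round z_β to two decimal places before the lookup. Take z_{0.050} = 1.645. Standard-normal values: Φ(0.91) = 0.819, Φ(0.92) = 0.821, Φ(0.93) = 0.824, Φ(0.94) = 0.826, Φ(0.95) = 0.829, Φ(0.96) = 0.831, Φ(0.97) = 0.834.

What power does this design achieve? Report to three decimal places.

Power ≈ 0.819

z_β = δ·√(n/(σ₁²+σ₂²)) − z_α
    = 1.1 · √(314/58.32) − 1.645
    = 1.1 · 2.32036 − 1.645
    = 2.5524 − 1.645 = 0.9074 → 0.91
Power = Φ(0.91) = 0.819.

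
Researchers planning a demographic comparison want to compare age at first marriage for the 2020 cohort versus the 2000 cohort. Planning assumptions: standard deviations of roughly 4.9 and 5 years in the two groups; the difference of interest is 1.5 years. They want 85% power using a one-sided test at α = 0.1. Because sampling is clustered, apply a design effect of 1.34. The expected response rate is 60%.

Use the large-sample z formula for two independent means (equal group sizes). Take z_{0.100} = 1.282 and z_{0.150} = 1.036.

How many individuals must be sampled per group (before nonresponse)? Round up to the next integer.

n = 262 per group

n = (z_α + z_β)² · (σ₁² + σ₂²) / δ²
  = (1.282 + 1.036)² · (4.9² + 5² = 49.01) / 1.5²
  = 5.3731 · 49.01 / 2.25
  = 117.04
Design effect: 1.34 × 117.04 = 156.83.
Adjust for 60% response: 156.83 / 0.60 = 261.39.
Round up → n = 262 per group.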